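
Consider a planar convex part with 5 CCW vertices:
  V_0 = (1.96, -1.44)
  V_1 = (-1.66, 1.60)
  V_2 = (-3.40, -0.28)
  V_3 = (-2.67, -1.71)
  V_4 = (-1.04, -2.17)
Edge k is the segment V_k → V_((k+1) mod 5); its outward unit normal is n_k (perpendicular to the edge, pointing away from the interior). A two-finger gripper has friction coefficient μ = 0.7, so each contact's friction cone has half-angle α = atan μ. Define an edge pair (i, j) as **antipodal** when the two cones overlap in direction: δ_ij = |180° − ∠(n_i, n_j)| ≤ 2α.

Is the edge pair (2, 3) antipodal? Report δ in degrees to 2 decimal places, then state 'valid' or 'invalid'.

δ = 132.80°, invalid

α = atan 0.7 = 34.99°;  2α = 69.98°
edge 2: e_2 = (+0.73, -1.43);  n_2 = (-0.8907, -0.4547)
edge 3: e_3 = (+1.63, -0.46);  n_3 = (-0.2716, -0.9624)
∠(n_2, n_3) = 47.20°
δ = |180° − 47.20°| = 132.80°
132.80° > 2α = 69.98°  →  invalid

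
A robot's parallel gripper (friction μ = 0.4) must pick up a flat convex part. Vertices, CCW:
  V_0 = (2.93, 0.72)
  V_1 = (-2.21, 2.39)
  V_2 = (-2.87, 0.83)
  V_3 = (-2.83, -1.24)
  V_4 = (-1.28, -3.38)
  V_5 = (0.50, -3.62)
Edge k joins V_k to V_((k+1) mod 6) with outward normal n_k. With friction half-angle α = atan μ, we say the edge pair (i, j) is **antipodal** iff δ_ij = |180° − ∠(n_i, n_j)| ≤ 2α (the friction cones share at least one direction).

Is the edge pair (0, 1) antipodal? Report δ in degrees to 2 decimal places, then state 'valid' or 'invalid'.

δ = 94.93°, invalid

α = atan 0.4 = 21.80°;  2α = 43.60°
edge 0: e_0 = (-5.14, +1.67);  n_0 = (+0.3090, +0.9511)
edge 1: e_1 = (-0.66, -1.56);  n_1 = (-0.9210, +0.3896)
∠(n_0, n_1) = 85.07°
δ = |180° − 85.07°| = 94.93°
94.93° > 2α = 43.60°  →  invalid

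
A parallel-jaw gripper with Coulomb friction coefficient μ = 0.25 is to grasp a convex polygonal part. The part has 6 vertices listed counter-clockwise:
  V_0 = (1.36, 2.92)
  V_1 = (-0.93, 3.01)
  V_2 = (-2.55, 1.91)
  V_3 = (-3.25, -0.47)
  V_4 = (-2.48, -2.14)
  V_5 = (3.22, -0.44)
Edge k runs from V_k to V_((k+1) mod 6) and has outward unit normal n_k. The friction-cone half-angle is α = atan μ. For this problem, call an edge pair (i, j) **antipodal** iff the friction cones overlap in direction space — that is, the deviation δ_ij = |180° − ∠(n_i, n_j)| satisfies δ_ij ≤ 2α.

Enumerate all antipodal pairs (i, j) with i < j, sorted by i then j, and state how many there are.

α = atan 0.25 = 14.04°;  2α = 28.07°
n_0 = (+0.0393, +0.9992)
n_1 = (-0.5618, +0.8273)
n_2 = (-0.9594, +0.2822)
n_3 = (-0.9081, -0.4187)
n_4 = (+0.2858, -0.9583)
n_5 = (+0.8749, +0.4843)
  (0,1): δ = 143.57°  ·
  (0,2): δ = 104.14°  ·
  (0,3): δ = 63.00°  ·
  (0,4): δ = 18.86°  ✓
  (0,5): δ = 121.22°  ·
  (1,2): δ = 140.57°  ·
  (1,3): δ = 99.42°  ·
  (1,4): δ = 17.57°  ✓
  (1,5): δ = 84.79°  ·
  (2,3): δ = 138.86°  ·
  (2,4): δ = 57.00°  ·
  (2,5): δ = 45.36°  ·
  (3,4): δ = 98.15°  ·
  (3,5): δ = 4.21°  ✓
  (4,5): δ = 77.64°  ·
antipodal pairs: 3

count = 3; pairs: (0,4), (1,4), (3,5)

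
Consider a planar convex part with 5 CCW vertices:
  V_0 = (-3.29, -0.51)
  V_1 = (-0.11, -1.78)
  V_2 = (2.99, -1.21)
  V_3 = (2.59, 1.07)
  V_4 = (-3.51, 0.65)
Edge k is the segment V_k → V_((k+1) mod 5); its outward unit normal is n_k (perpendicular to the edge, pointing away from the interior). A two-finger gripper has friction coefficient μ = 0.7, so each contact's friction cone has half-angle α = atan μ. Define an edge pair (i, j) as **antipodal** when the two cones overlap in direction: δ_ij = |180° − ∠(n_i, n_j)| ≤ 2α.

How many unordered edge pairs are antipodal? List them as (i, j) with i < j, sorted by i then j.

α = atan 0.7 = 34.99°;  2α = 69.98°
n_0 = (-0.3709, -0.9287)
n_1 = (+0.1808, -0.9835)
n_2 = (+0.9850, +0.1728)
n_3 = (-0.0687, +0.9976)
n_4 = (-0.9825, -0.1863)
  (0,1): δ = 147.81°  ·
  (0,2): δ = 58.28°  ✓
  (0,3): δ = 25.71°  ✓
  (0,4): δ = 122.51°  ·
  (1,2): δ = 90.47°  ·
  (1,3): δ = 6.48°  ✓
  (1,4): δ = 90.32°  ·
  (2,3): δ = 96.01°  ·
  (2,4): δ = 0.79°  ✓
  (3,4): δ = 83.20°  ·
antipodal pairs: 4

count = 4; pairs: (0,2), (0,3), (1,3), (2,4)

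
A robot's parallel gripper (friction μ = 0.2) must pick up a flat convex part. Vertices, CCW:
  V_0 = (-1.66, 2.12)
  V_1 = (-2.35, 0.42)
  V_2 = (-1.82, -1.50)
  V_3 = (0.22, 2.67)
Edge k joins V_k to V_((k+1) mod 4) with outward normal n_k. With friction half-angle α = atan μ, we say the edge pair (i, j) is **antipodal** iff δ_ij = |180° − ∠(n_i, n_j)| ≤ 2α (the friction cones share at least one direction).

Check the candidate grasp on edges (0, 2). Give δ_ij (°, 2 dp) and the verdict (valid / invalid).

δ = 3.98°, valid

α = atan 0.2 = 11.31°;  2α = 22.62°
edge 0: e_0 = (-0.69, -1.70);  n_0 = (-0.9266, +0.3761)
edge 2: e_2 = (+2.04, +4.17);  n_2 = (+0.8983, -0.4394)
∠(n_0, n_2) = 176.02°
δ = |180° − 176.02°| = 3.98°
3.98° ≤ 2α = 22.62°  →  valid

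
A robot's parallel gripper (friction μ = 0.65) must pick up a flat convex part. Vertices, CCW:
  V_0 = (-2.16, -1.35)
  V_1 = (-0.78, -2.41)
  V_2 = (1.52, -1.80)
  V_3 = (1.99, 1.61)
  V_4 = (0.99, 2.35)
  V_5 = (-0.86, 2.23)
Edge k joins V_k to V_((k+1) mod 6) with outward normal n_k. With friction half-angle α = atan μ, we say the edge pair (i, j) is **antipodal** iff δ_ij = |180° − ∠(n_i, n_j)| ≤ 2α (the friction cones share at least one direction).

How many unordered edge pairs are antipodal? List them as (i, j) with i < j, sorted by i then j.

α = atan 0.65 = 33.02°;  2α = 66.05°
n_0 = (-0.6092, -0.7931)
n_1 = (+0.2564, -0.9666)
n_2 = (+0.9906, -0.1365)
n_3 = (+0.5948, +0.8038)
n_4 = (-0.0647, +0.9979)
n_5 = (-0.9399, +0.3413)
  (0,1): δ = 127.62°  ·
  (0,2): δ = 60.32°  ✓
  (0,3): δ = 1.03°  ✓
  (0,4): δ = 41.24°  ✓
  (0,5): δ = 107.57°  ·
  (1,2): δ = 112.70°  ·
  (1,3): δ = 51.36°  ✓
  (1,4): δ = 11.14°  ✓
  (1,5): δ = 55.19°  ✓
  (2,3): δ = 118.65°  ·
  (2,4): δ = 78.44°  ·
  (2,5): δ = 12.11°  ✓
  (3,4): δ = 139.79°  ·
  (3,5): δ = 73.46°  ·
  (4,5): δ = 113.67°  ·
antipodal pairs: 7

count = 7; pairs: (0,2), (0,3), (0,4), (1,3), (1,4), (1,5), (2,5)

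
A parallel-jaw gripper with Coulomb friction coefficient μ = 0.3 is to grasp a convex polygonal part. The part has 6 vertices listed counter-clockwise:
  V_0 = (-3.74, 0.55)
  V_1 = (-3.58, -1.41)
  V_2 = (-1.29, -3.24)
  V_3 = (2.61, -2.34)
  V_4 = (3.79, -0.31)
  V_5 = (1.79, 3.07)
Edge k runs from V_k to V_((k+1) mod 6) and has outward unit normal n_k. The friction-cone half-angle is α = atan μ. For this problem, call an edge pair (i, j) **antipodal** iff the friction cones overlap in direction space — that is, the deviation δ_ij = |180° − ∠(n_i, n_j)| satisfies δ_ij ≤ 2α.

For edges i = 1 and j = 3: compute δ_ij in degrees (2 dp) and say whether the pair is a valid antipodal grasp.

δ = 81.54°, invalid

α = atan 0.3 = 16.70°;  2α = 33.40°
edge 1: e_1 = (+2.29, -1.83);  n_1 = (-0.6243, -0.7812)
edge 3: e_3 = (+1.18, +2.03);  n_3 = (+0.8646, -0.5025)
∠(n_1, n_3) = 98.46°
δ = |180° − 98.46°| = 81.54°
81.54° > 2α = 33.40°  →  invalid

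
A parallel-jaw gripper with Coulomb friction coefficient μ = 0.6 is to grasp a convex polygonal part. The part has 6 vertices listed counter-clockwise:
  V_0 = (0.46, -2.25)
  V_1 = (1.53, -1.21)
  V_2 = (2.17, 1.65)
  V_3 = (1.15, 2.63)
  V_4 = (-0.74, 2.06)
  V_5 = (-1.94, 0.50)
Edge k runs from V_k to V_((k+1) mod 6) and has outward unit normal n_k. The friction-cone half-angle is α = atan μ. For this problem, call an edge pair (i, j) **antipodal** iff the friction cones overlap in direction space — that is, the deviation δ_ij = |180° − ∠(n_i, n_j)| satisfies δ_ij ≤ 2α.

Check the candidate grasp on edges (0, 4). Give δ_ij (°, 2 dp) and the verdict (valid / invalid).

δ = 8.25°, valid

α = atan 0.6 = 30.96°;  2α = 61.93°
edge 0: e_0 = (+1.07, +1.04);  n_0 = (+0.6970, -0.7171)
edge 4: e_4 = (-1.20, -1.56);  n_4 = (-0.7926, +0.6097)
∠(n_0, n_4) = 171.75°
δ = |180° − 171.75°| = 8.25°
8.25° ≤ 2α = 61.93°  →  valid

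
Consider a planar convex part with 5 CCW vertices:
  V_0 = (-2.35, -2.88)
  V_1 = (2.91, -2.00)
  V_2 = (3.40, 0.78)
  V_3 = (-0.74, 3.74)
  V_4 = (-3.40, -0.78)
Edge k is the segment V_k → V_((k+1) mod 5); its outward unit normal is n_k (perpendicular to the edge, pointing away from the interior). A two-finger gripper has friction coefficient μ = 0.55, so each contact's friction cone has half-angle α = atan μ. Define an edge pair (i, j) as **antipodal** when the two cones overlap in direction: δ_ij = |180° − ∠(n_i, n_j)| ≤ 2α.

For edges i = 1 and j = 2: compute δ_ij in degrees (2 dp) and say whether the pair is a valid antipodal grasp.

δ = 115.57°, invalid

α = atan 0.55 = 28.81°;  2α = 57.62°
edge 1: e_1 = (+0.49, +2.78);  n_1 = (+0.9848, -0.1736)
edge 2: e_2 = (-4.14, +2.96);  n_2 = (+0.5816, +0.8135)
∠(n_1, n_2) = 64.43°
δ = |180° − 64.43°| = 115.57°
115.57° > 2α = 57.62°  →  invalid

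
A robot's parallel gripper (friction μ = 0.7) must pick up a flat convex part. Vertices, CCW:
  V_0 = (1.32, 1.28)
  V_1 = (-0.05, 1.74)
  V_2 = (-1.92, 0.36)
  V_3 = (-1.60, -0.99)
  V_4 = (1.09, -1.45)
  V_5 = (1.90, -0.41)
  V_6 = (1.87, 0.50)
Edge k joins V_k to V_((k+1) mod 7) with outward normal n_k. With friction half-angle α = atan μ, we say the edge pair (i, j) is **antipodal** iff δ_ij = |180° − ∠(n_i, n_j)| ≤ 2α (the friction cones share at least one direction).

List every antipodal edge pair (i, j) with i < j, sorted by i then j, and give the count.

count = 9; pairs: (0,2), (0,3), (1,3), (1,4), (1,5), (2,4), (2,5), (2,6), (3,6)

α = atan 0.7 = 34.99°;  2α = 69.98°
n_0 = (+0.3183, +0.9480)
n_1 = (-0.5938, +0.8046)
n_2 = (-0.9730, -0.2306)
n_3 = (-0.1686, -0.9857)
n_4 = (+0.7889, -0.6145)
n_5 = (+0.9995, +0.0329)
n_6 = (+0.8173, +0.5763)
  (0,1): δ = 125.01°  ·
  (0,2): δ = 58.10°  ✓
  (0,3): δ = 8.86°  ✓
  (0,4): δ = 70.65°  ·
  (0,5): δ = 110.45°  ·
  (0,6): δ = 143.75°  ·
  (1,2): δ = 113.09°  ·
  (1,3): δ = 46.13°  ✓
  (1,4): δ = 15.66°  ✓
  (1,5): δ = 55.46°  ✓
  (1,6): δ = 88.76°  ·
  (2,3): δ = 113.04°  ·
  (2,4): δ = 51.25°  ✓
  (2,5): δ = 11.45°  ✓
  (2,6): δ = 21.85°  ✓
  (3,4): δ = 118.21°  ·
  (3,5): δ = 78.41°  ·
  (3,6): δ = 45.11°  ✓
  (4,5): δ = 140.20°  ·
  (4,6): δ = 106.90°  ·
  (5,6): δ = 146.70°  ·
antipodal pairs: 9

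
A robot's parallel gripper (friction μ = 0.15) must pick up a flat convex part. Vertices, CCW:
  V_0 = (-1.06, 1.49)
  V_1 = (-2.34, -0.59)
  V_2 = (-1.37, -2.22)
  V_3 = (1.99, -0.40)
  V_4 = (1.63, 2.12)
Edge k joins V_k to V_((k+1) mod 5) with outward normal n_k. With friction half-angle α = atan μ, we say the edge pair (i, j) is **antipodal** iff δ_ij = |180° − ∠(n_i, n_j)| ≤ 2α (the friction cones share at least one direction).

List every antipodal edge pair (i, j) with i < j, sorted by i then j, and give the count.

count = 1; pairs: (2,4)

α = atan 0.15 = 8.53°;  2α = 17.06°
n_0 = (-0.8517, +0.5241)
n_1 = (-0.8593, -0.5114)
n_2 = (+0.4763, -0.8793)
n_3 = (+0.9899, +0.1414)
n_4 = (-0.2280, +0.9737)
  (0,1): δ = 117.64°  ·
  (0,2): δ = 29.95°  ·
  (0,3): δ = 39.74°  ·
  (0,4): δ = 134.79°  ·
  (1,2): δ = 92.31°  ·
  (1,3): δ = 22.63°  ·
  (1,4): δ = 72.42°  ·
  (2,3): δ = 110.31°  ·
  (2,4): δ = 15.26°  ✓
  (3,4): δ = 84.95°  ·
antipodal pairs: 1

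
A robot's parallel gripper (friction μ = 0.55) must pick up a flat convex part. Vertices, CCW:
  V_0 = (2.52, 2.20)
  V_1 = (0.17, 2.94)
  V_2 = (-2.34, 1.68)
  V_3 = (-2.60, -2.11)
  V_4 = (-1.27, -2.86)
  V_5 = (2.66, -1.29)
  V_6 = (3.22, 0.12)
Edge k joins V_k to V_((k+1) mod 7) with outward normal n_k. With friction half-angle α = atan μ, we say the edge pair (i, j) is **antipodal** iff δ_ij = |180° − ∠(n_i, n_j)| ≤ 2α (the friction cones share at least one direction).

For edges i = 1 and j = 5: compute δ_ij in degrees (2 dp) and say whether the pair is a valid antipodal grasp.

δ = 41.68°, valid

α = atan 0.55 = 28.81°;  2α = 57.62°
edge 1: e_1 = (-2.51, -1.26);  n_1 = (-0.4486, +0.8937)
edge 5: e_5 = (+0.56, +1.41);  n_5 = (+0.9294, -0.3691)
∠(n_1, n_5) = 138.32°
δ = |180° − 138.32°| = 41.68°
41.68° ≤ 2α = 57.62°  →  valid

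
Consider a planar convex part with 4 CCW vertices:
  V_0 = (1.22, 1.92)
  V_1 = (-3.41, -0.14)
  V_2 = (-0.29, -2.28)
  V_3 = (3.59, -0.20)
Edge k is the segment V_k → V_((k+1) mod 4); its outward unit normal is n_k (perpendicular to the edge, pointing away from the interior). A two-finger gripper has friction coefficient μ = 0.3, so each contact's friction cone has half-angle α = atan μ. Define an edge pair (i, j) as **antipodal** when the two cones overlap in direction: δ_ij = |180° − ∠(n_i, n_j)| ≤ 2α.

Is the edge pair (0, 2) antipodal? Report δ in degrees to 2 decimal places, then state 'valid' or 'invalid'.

δ = 4.21°, valid

α = atan 0.3 = 16.70°;  2α = 33.40°
edge 0: e_0 = (-4.63, -2.06);  n_0 = (-0.4065, +0.9136)
edge 2: e_2 = (+3.88, +2.08);  n_2 = (+0.4725, -0.8813)
∠(n_0, n_2) = 175.79°
δ = |180° − 175.79°| = 4.21°
4.21° ≤ 2α = 33.40°  →  valid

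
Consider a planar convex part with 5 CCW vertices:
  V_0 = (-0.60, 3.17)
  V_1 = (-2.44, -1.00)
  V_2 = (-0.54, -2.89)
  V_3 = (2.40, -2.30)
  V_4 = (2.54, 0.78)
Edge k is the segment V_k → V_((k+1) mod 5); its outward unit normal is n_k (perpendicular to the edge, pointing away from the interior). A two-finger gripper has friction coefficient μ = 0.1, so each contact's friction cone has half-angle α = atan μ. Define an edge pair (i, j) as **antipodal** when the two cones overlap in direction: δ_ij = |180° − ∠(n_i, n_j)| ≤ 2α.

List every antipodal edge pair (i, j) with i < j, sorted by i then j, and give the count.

α = atan 0.1 = 5.71°;  2α = 11.42°
n_0 = (-0.9149, +0.4037)
n_1 = (-0.7052, -0.7090)
n_2 = (+0.1968, -0.9805)
n_3 = (+0.9990, -0.0454)
n_4 = (+0.6057, +0.7957)
  (0,1): δ = 111.04°  ·
  (0,2): δ = 54.84°  ·
  (0,3): δ = 21.21°  ·
  (0,4): δ = 76.53°  ·
  (1,2): δ = 123.80°  ·
  (1,3): δ = 47.75°  ·
  (1,4): δ = 7.57°  ✓
  (2,3): δ = 103.95°  ·
  (2,4): δ = 48.62°  ·
  (3,4): δ = 124.67°  ·
antipodal pairs: 1

count = 1; pairs: (1,4)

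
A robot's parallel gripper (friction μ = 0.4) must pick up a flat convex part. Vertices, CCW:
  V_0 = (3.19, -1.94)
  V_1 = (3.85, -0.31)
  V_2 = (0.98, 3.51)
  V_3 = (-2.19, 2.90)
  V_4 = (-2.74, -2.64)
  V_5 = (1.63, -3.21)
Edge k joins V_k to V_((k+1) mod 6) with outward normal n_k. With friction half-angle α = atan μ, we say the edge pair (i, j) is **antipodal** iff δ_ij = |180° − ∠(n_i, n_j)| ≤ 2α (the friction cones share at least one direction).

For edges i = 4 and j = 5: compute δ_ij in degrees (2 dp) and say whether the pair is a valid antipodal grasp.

δ = 133.42°, invalid

α = atan 0.4 = 21.80°;  2α = 43.60°
edge 4: e_4 = (+4.37, -0.57);  n_4 = (-0.1293, -0.9916)
edge 5: e_5 = (+1.56, +1.27);  n_5 = (+0.6313, -0.7755)
∠(n_4, n_5) = 46.58°
δ = |180° − 46.58°| = 133.42°
133.42° > 2α = 43.60°  →  invalid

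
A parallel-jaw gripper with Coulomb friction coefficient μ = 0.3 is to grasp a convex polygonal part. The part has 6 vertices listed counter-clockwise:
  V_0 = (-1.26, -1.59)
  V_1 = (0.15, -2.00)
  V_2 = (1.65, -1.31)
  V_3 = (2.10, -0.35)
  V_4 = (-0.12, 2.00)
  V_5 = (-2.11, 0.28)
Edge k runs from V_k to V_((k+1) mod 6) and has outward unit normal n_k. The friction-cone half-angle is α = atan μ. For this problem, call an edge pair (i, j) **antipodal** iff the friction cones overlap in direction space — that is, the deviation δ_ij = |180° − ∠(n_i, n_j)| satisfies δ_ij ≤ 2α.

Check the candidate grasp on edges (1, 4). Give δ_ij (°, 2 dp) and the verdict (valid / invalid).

α = atan 0.3 = 16.70°;  2α = 33.40°
edge 1: e_1 = (+1.50, +0.69);  n_1 = (+0.4179, -0.9085)
edge 4: e_4 = (-1.99, -1.72);  n_4 = (-0.6539, +0.7566)
∠(n_1, n_4) = 163.86°
δ = |180° − 163.86°| = 16.14°
16.14° ≤ 2α = 33.40°  →  valid

δ = 16.14°, valid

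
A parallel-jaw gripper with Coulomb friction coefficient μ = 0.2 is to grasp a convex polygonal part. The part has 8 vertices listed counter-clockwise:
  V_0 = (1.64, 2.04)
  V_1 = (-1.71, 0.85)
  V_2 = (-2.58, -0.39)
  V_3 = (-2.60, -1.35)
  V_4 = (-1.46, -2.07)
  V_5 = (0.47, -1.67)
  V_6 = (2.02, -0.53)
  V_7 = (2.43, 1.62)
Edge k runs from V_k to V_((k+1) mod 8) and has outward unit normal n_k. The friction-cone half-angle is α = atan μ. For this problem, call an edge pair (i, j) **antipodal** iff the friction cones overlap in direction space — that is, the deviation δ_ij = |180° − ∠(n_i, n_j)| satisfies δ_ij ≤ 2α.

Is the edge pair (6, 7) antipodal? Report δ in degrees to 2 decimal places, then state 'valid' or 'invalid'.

α = atan 0.2 = 11.31°;  2α = 22.62°
edge 6: e_6 = (+0.41, +2.15);  n_6 = (+0.9823, -0.1873)
edge 7: e_7 = (-0.79, +0.42);  n_7 = (+0.4694, +0.8830)
∠(n_6, n_7) = 72.80°
δ = |180° − 72.80°| = 107.20°
107.20° > 2α = 22.62°  →  invalid

δ = 107.20°, invalid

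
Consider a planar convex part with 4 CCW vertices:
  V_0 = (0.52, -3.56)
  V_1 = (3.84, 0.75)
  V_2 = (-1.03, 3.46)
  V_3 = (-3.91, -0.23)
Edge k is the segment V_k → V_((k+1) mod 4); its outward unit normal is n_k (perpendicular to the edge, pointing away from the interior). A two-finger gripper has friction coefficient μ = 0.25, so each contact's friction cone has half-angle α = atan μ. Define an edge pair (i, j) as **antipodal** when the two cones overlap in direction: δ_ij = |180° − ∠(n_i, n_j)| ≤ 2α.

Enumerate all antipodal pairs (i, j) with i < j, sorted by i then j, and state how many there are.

count = 2; pairs: (0,2), (1,3)

α = atan 0.25 = 14.04°;  2α = 28.07°
n_0 = (+0.7922, -0.6102)
n_1 = (+0.4863, +0.8738)
n_2 = (-0.7883, +0.6153)
n_3 = (-0.6009, -0.7993)
  (0,1): δ = 81.49°  ·
  (0,2): δ = 0.36°  ✓
  (0,3): δ = 90.68°  ·
  (1,2): δ = 98.88°  ·
  (1,3): δ = 7.84°  ✓
  (2,3): δ = 88.96°  ·
antipodal pairs: 2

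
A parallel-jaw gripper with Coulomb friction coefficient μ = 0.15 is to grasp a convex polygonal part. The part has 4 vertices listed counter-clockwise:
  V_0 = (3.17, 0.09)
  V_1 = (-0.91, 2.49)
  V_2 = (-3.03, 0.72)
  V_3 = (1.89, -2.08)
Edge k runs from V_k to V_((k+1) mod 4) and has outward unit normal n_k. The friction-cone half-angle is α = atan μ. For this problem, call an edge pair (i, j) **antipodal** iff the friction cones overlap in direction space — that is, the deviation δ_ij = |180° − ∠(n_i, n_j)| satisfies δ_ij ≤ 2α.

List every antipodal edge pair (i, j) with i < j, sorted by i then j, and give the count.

count = 1; pairs: (0,2)

α = atan 0.15 = 8.53°;  2α = 17.06°
n_0 = (+0.5070, +0.8619)
n_1 = (-0.6409, +0.7676)
n_2 = (-0.4946, -0.8691)
n_3 = (+0.8613, -0.5081)
  (0,1): δ = 109.68°  ·
  (0,2): δ = 0.82°  ✓
  (0,3): δ = 89.93°  ·
  (1,2): δ = 69.50°  ·
  (1,3): δ = 19.61°  ·
  (2,3): δ = 90.89°  ·
antipodal pairs: 1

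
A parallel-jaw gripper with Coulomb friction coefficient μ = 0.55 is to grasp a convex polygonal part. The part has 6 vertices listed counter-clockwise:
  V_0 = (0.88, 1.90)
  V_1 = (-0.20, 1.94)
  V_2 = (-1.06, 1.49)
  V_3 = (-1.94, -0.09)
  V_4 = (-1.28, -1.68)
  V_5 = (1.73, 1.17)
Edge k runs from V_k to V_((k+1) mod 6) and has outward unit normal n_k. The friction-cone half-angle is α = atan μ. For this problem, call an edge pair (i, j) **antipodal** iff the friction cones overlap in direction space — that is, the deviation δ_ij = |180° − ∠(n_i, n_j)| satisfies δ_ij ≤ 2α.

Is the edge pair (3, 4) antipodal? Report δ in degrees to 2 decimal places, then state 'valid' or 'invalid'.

α = atan 0.55 = 28.81°;  2α = 57.62°
edge 3: e_3 = (+0.66, -1.59);  n_3 = (-0.9236, -0.3834)
edge 4: e_4 = (+3.01, +2.85);  n_4 = (+0.6875, -0.7261)
∠(n_3, n_4) = 110.89°
δ = |180° − 110.89°| = 69.11°
69.11° > 2α = 57.62°  →  invalid

δ = 69.11°, invalid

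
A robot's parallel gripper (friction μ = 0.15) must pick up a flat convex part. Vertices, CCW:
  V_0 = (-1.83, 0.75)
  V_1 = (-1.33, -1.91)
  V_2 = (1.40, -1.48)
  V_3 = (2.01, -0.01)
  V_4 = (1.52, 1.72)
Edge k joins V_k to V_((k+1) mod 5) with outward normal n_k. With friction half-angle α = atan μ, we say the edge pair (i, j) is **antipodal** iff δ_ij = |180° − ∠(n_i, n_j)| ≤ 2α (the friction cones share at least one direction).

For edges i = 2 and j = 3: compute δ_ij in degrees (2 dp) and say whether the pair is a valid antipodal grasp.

δ = 141.65°, invalid

α = atan 0.15 = 8.53°;  2α = 17.06°
edge 2: e_2 = (+0.61, +1.47);  n_2 = (+0.9236, -0.3833)
edge 3: e_3 = (-0.49, +1.73);  n_3 = (+0.9622, +0.2725)
∠(n_2, n_3) = 38.35°
δ = |180° − 38.35°| = 141.65°
141.65° > 2α = 17.06°  →  invalid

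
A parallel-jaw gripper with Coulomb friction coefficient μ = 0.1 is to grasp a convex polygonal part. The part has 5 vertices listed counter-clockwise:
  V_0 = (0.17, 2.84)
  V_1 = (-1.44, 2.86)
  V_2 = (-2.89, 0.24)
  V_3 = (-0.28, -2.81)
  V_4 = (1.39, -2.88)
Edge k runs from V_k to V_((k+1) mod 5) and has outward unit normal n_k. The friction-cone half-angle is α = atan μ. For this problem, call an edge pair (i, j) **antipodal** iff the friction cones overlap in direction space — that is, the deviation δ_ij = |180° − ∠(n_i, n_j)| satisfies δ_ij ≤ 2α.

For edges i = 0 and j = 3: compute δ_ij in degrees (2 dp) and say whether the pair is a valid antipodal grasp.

δ = 1.69°, valid

α = atan 0.1 = 5.71°;  2α = 11.42°
edge 0: e_0 = (-1.61, +0.02);  n_0 = (+0.0124, +0.9999)
edge 3: e_3 = (+1.67, -0.07);  n_3 = (-0.0419, -0.9991)
∠(n_0, n_3) = 178.31°
δ = |180° − 178.31°| = 1.69°
1.69° ≤ 2α = 11.42°  →  valid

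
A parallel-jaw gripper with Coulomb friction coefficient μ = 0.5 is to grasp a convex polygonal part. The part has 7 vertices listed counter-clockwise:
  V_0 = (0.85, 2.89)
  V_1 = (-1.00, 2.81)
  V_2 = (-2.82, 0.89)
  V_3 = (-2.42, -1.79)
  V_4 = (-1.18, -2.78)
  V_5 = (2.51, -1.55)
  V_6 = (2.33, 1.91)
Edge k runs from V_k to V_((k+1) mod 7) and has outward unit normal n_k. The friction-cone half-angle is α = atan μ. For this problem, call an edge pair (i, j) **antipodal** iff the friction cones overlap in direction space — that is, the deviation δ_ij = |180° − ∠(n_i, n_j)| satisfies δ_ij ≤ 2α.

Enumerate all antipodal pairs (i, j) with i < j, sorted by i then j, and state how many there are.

count = 9; pairs: (0,3), (0,4), (1,4), (1,5), (2,5), (2,6), (3,5), (3,6), (4,6)

α = atan 0.5 = 26.57°;  2α = 53.13°
n_0 = (-0.0432, +0.9991)
n_1 = (-0.7258, +0.6880)
n_2 = (-0.9890, -0.1476)
n_3 = (-0.6239, -0.7815)
n_4 = (+0.3162, -0.9487)
n_5 = (+0.9986, +0.0520)
n_6 = (+0.5521, +0.8338)
  (0,1): δ = 135.94°  ·
  (0,2): δ = 83.99°  ·
  (0,3): δ = 41.08°  ✓
  (0,4): δ = 15.96°  ✓
  (0,5): δ = 90.50°  ·
  (0,6): δ = 144.01°  ·
  (1,2): δ = 128.04°  ·
  (1,3): δ = 85.14°  ·
  (1,4): δ = 28.10°  ✓
  (1,5): δ = 46.45°  ✓
  (1,6): δ = 99.96°  ·
  (2,3): δ = 137.09°  ·
  (2,4): δ = 80.05°  ·
  (2,5): δ = 5.51°  ✓
  (2,6): δ = 48.00°  ✓
  (3,4): δ = 122.96°  ·
  (3,5): δ = 48.42°  ✓
  (3,6): δ = 5.09°  ✓
  (4,5): δ = 105.46°  ·
  (4,6): δ = 51.95°  ✓
  (5,6): δ = 126.49°  ·
antipodal pairs: 9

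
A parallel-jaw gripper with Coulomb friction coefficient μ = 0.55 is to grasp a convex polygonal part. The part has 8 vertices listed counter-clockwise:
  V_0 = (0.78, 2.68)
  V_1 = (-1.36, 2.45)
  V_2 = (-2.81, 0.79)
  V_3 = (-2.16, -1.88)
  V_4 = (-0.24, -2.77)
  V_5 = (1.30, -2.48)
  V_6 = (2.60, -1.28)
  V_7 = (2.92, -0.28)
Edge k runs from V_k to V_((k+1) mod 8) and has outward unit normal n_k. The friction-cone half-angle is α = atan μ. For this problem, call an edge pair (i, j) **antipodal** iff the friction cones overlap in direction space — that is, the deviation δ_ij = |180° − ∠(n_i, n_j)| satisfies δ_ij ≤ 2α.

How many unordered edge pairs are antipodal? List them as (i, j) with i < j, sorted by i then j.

α = atan 0.55 = 28.81°;  2α = 57.62°
n_0 = (-0.1069, +0.9943)
n_1 = (-0.7531, +0.6579)
n_2 = (-0.9716, -0.2365)
n_3 = (-0.4206, -0.9073)
n_4 = (+0.1851, -0.9827)
n_5 = (+0.6783, -0.7348)
n_6 = (+0.9524, -0.3048)
n_7 = (+0.8104, +0.5859)
  (0,1): δ = 137.27°  ·
  (0,2): δ = 82.45°  ·
  (0,3): δ = 31.00°  ✓
  (0,4): δ = 4.53°  ✓
  (0,5): δ = 36.57°  ✓
  (0,6): δ = 66.12°  ·
  (0,7): δ = 119.73°  ·
  (1,2): δ = 125.18°  ·
  (1,3): δ = 73.73°  ·
  (1,4): δ = 38.20°  ✓
  (1,5): δ = 6.15°  ✓
  (1,6): δ = 23.39°  ✓
  (1,7): δ = 77.00°  ·
  (2,3): δ = 128.55°  ·
  (2,4): δ = 93.02°  ·
  (2,5): δ = 60.97°  ·
  (2,6): δ = 31.43°  ✓
  (2,7): δ = 22.18°  ✓
  (3,4): δ = 144.47°  ·
  (3,5): δ = 112.42°  ·
  (3,6): δ = 82.87°  ·
  (3,7): δ = 29.26°  ✓
  (4,5): δ = 147.96°  ·
  (4,6): δ = 118.41°  ·
  (4,7): δ = 64.80°  ·
  (5,6): δ = 150.45°  ·
  (5,7): δ = 96.84°  ·
  (6,7): δ = 126.39°  ·
antipodal pairs: 9

count = 9; pairs: (0,3), (0,4), (0,5), (1,4), (1,5), (1,6), (2,6), (2,7), (3,7)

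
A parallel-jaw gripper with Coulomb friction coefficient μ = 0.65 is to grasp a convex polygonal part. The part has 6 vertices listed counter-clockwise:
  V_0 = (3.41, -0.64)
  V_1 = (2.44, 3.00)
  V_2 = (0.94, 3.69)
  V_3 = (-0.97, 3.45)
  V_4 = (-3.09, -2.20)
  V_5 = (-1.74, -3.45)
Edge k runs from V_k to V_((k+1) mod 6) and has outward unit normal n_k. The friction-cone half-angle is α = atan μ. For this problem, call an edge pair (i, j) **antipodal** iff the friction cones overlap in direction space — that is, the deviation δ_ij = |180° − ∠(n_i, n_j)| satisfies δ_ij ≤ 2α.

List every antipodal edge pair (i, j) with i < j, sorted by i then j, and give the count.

count = 7; pairs: (0,3), (0,4), (1,4), (1,5), (2,4), (2,5), (3,5)

α = atan 0.65 = 33.02°;  2α = 66.05°
n_0 = (+0.9663, +0.2575)
n_1 = (+0.4179, +0.9085)
n_2 = (-0.1247, +0.9922)
n_3 = (-0.9363, +0.3513)
n_4 = (-0.6794, -0.7338)
n_5 = (+0.4790, -0.8778)
  (0,1): δ = 129.62°  ·
  (0,2): δ = 97.76°  ·
  (0,3): δ = 35.49°  ✓
  (0,4): δ = 32.28°  ✓
  (0,5): δ = 103.70°  ·
  (1,2): δ = 148.14°  ·
  (1,3): δ = 85.86°  ·
  (1,4): δ = 18.09°  ✓
  (1,5): δ = 53.32°  ✓
  (2,3): δ = 117.73°  ·
  (2,4): δ = 49.96°  ✓
  (2,5): δ = 21.46°  ✓
  (3,4): δ = 112.23°  ·
  (3,5): δ = 40.81°  ✓
  (4,5): δ = 108.58°  ·
antipodal pairs: 7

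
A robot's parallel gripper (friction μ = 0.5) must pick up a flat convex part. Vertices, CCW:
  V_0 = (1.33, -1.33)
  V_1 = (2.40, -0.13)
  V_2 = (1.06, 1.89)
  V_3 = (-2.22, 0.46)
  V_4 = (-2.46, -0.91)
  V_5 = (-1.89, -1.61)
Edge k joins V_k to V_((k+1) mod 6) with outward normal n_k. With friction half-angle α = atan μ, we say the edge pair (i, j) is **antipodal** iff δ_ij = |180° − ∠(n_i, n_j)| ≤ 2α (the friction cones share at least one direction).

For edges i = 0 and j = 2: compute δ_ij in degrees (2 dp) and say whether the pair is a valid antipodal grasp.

α = atan 0.5 = 26.57°;  2α = 53.13°
edge 0: e_0 = (+1.07, +1.20);  n_0 = (+0.7464, -0.6655)
edge 2: e_2 = (-3.28, -1.43);  n_2 = (-0.3996, +0.9167)
∠(n_0, n_2) = 155.28°
δ = |180° − 155.28°| = 24.72°
24.72° ≤ 2α = 53.13°  →  valid

δ = 24.72°, valid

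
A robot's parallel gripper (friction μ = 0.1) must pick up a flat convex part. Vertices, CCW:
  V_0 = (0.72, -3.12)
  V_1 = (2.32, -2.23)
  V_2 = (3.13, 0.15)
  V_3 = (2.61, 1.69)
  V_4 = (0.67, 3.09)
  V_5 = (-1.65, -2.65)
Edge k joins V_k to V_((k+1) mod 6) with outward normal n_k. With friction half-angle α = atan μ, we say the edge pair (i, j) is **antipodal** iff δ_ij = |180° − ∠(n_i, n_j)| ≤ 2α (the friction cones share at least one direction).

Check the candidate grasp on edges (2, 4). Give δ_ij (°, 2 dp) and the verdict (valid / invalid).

α = atan 0.1 = 5.71°;  2α = 11.42°
edge 2: e_2 = (-0.52, +1.54);  n_2 = (+0.9474, +0.3199)
edge 4: e_4 = (-2.32, -5.74);  n_4 = (-0.9271, +0.3747)
∠(n_2, n_4) = 139.33°
δ = |180° − 139.33°| = 40.67°
40.67° > 2α = 11.42°  →  invalid

δ = 40.67°, invalid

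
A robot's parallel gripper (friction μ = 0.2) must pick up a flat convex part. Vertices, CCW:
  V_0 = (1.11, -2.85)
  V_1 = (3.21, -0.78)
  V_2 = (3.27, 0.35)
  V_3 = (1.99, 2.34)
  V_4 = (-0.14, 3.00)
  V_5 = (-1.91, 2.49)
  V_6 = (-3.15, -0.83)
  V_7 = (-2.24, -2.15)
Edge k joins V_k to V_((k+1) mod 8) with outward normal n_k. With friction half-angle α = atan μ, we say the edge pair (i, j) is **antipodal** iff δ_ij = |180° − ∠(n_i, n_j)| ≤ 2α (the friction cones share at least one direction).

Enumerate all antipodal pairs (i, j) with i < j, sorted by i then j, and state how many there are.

α = atan 0.2 = 11.31°;  2α = 22.62°
n_0 = (+0.7020, -0.7122)
n_1 = (+0.9986, -0.0530)
n_2 = (+0.8410, +0.5410)
n_3 = (+0.2960, +0.9552)
n_4 = (-0.2769, +0.9609)
n_5 = (-0.9368, +0.3499)
n_6 = (-0.8233, -0.5676)
n_7 = (-0.2045, -0.9789)
  (0,1): δ = 137.63°  ·
  (0,2): δ = 101.84°  ·
  (0,3): δ = 61.80°  ·
  (0,4): δ = 28.51°  ·
  (0,5): δ = 24.93°  ·
  (0,6): δ = 79.99°  ·
  (0,7): δ = 123.61°  ·
  (1,2): δ = 144.21°  ·
  (1,3): δ = 104.18°  ·
  (1,4): δ = 70.89°  ·
  (1,5): δ = 17.44°  ✓
  (1,6): δ = 37.62°  ·
  (1,7): δ = 81.24°  ·
  (2,3): δ = 139.97°  ·
  (2,4): δ = 106.68°  ·
  (2,5): δ = 53.23°  ·
  (2,6): δ = 1.83°  ✓
  (2,7): δ = 45.45°  ·
  (3,4): δ = 146.71°  ·
  (3,5): δ = 93.26°  ·
  (3,6): δ = 38.20°  ·
  (3,7): δ = 5.41°  ✓
  (4,5): δ = 126.55°  ·
  (4,6): δ = 71.49°  ·
  (4,7): δ = 27.88°  ·
  (5,6): δ = 124.94°  ·
  (5,7): δ = 81.32°  ·
  (6,7): δ = 136.38°  ·
antipodal pairs: 3

count = 3; pairs: (1,5), (2,6), (3,7)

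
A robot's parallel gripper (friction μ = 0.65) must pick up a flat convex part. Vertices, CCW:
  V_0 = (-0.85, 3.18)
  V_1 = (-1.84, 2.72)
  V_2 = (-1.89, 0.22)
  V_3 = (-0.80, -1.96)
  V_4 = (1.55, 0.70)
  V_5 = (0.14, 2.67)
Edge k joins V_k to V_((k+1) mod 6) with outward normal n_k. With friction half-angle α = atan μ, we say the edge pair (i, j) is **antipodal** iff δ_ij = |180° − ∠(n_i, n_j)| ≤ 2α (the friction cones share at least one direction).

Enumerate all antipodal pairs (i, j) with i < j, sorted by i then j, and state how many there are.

α = atan 0.65 = 33.02°;  2α = 66.05°
n_0 = (-0.4214, +0.9069)
n_1 = (-0.9998, +0.0200)
n_2 = (-0.8944, -0.4472)
n_3 = (+0.7494, -0.6621)
n_4 = (+0.8132, +0.5820)
n_5 = (+0.4580, +0.8890)
  (0,1): δ = 116.07°  ·
  (0,2): δ = 88.36°  ·
  (0,3): δ = 23.62°  ✓
  (0,4): δ = 100.67°  ·
  (0,5): δ = 127.82°  ·
  (1,2): δ = 152.29°  ·
  (1,3): δ = 40.31°  ✓
  (1,4): δ = 36.74°  ✓
  (1,5): δ = 63.89°  ✓
  (2,3): δ = 68.02°  ·
  (2,4): δ = 9.03°  ✓
  (2,5): δ = 36.18°  ✓
  (3,4): δ = 102.95°  ·
  (3,5): δ = 75.80°  ·
  (4,5): δ = 152.85°  ·
antipodal pairs: 6

count = 6; pairs: (0,3), (1,3), (1,4), (1,5), (2,4), (2,5)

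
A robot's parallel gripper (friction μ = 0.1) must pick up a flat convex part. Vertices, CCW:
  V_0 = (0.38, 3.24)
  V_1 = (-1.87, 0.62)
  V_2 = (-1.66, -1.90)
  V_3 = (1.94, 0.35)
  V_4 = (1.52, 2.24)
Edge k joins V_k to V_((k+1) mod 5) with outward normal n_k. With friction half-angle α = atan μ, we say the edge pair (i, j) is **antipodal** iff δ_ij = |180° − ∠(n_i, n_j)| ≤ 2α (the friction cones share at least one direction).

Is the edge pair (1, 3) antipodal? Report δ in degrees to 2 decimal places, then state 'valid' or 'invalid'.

δ = 7.77°, valid

α = atan 0.1 = 5.71°;  2α = 11.42°
edge 1: e_1 = (+0.21, -2.52);  n_1 = (-0.9965, -0.0830)
edge 3: e_3 = (-0.42, +1.89);  n_3 = (+0.9762, +0.2169)
∠(n_1, n_3) = 172.23°
δ = |180° − 172.23°| = 7.77°
7.77° ≤ 2α = 11.42°  →  valid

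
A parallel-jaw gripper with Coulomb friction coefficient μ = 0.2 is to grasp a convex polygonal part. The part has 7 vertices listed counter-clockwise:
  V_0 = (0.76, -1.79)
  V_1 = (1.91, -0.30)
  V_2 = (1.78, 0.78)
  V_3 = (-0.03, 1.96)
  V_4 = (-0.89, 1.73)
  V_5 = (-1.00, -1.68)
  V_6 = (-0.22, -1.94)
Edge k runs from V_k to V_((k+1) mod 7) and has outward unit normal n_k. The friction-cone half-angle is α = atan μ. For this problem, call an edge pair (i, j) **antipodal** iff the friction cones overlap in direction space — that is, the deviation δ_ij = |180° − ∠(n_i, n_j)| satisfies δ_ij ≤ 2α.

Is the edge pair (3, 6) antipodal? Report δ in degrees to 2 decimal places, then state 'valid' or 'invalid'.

δ = 6.27°, valid

α = atan 0.2 = 11.31°;  2α = 22.62°
edge 3: e_3 = (-0.86, -0.23);  n_3 = (-0.2584, +0.9660)
edge 6: e_6 = (+0.98, +0.15);  n_6 = (+0.1513, -0.9885)
∠(n_3, n_6) = 173.73°
δ = |180° − 173.73°| = 6.27°
6.27° ≤ 2α = 22.62°  →  valid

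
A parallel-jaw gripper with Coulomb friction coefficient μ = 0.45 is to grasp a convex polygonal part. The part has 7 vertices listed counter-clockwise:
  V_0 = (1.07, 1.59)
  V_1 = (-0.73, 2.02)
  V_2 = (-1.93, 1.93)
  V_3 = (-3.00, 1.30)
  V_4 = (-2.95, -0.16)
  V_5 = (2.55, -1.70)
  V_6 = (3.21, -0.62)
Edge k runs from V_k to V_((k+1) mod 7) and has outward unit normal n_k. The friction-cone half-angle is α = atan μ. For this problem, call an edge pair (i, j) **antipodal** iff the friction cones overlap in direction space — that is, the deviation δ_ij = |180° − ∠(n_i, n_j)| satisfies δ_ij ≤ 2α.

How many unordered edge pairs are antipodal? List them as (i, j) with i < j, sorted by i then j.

count = 7; pairs: (0,4), (1,4), (2,4), (2,5), (3,5), (3,6), (4,6)

α = atan 0.45 = 24.23°;  2α = 48.46°
n_0 = (+0.2324, +0.9726)
n_1 = (-0.0748, +0.9972)
n_2 = (-0.5074, +0.8617)
n_3 = (-0.9994, -0.0342)
n_4 = (-0.2696, -0.9630)
n_5 = (+0.8533, -0.5215)
n_6 = (+0.7184, +0.6956)
  (0,1): δ = 162.28°  ·
  (0,2): δ = 136.08°  ·
  (0,3): δ = 74.60°  ·
  (0,4): δ = 2.21°  ✓
  (0,5): δ = 72.01°  ·
  (0,6): δ = 147.51°  ·
  (1,2): δ = 153.80°  ·
  (1,3): δ = 92.33°  ·
  (1,4): δ = 19.93°  ✓
  (1,5): δ = 54.28°  ·
  (1,6): δ = 129.79°  ·
  (2,3): δ = 118.53°  ·
  (2,4): δ = 46.13°  ✓
  (2,5): δ = 28.08°  ✓
  (2,6): δ = 103.59°  ·
  (3,4): δ = 107.60°  ·
  (3,5): δ = 33.39°  ✓
  (3,6): δ = 42.12°  ✓
  (4,5): δ = 105.79°  ·
  (4,6): δ = 30.28°  ✓
  (5,6): δ = 104.49°  ·
antipodal pairs: 7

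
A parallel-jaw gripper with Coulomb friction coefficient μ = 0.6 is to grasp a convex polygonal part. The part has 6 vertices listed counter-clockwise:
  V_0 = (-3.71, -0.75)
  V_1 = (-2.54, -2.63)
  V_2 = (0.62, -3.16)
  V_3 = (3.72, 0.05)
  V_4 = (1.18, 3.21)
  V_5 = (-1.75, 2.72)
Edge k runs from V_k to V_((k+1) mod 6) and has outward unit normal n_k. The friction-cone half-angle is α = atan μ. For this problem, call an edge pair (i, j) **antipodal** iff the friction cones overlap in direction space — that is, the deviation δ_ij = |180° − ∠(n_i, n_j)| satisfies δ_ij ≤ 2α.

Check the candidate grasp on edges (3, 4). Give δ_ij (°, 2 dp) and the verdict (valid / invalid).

δ = 119.30°, invalid

α = atan 0.6 = 30.96°;  2α = 61.93°
edge 3: e_3 = (-2.54, +3.16);  n_3 = (+0.7794, +0.6265)
edge 4: e_4 = (-2.93, -0.49);  n_4 = (-0.1649, +0.9863)
∠(n_3, n_4) = 60.70°
δ = |180° − 60.70°| = 119.30°
119.30° > 2α = 61.93°  →  invalid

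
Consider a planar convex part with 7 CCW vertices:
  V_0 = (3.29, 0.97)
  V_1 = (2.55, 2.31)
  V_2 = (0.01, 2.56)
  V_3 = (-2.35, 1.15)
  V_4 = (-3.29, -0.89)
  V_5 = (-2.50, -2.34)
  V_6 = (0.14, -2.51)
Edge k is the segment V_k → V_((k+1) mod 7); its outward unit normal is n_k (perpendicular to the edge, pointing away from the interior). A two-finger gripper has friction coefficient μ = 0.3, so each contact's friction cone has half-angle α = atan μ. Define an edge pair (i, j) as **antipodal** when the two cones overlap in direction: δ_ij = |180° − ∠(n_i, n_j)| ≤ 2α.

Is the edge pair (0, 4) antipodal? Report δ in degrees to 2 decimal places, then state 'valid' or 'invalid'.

δ = 0.33°, valid

α = atan 0.3 = 16.70°;  2α = 33.40°
edge 0: e_0 = (-0.74, +1.34);  n_0 = (+0.8754, +0.4834)
edge 4: e_4 = (+0.79, -1.45);  n_4 = (-0.8781, -0.4784)
∠(n_0, n_4) = 179.67°
δ = |180° − 179.67°| = 0.33°
0.33° ≤ 2α = 33.40°  →  valid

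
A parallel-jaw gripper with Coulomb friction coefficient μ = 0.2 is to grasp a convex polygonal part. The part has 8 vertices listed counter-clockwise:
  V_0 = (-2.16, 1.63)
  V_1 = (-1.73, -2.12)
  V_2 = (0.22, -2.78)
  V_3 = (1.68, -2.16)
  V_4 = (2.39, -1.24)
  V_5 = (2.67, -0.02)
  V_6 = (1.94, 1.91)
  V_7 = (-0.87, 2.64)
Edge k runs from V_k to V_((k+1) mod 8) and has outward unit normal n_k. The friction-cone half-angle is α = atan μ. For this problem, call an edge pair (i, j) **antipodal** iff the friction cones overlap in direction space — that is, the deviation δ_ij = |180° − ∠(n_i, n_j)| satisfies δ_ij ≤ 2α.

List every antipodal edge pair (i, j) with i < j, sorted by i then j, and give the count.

α = atan 0.2 = 11.31°;  2α = 22.62°
n_0 = (-0.9935, -0.1139)
n_1 = (-0.3206, -0.9472)
n_2 = (+0.3909, -0.9204)
n_3 = (+0.7917, -0.6110)
n_4 = (+0.9747, -0.2237)
n_5 = (+0.9353, +0.3538)
n_6 = (+0.2514, +0.9679)
n_7 = (-0.6165, +0.7874)
  (0,1): δ = 115.24°  ·
  (0,2): δ = 73.53°  ·
  (0,3): δ = 44.20°  ·
  (0,4): δ = 19.47°  ✓
  (0,5): δ = 14.18°  ✓
  (0,6): δ = 68.90°  ·
  (0,7): δ = 121.52°  ·
  (1,2): δ = 138.29°  ·
  (1,3): δ = 108.96°  ·
  (1,4): δ = 84.23°  ·
  (1,5): δ = 50.58°  ·
  (1,6): δ = 4.14°  ✓
  (1,7): δ = 56.76°  ·
  (2,3): δ = 150.67°  ·
  (2,4): δ = 125.93°  ·
  (2,5): δ = 92.29°  ·
  (2,6): δ = 37.57°  ·
  (2,7): δ = 15.05°  ✓
  (3,4): δ = 155.27°  ·
  (3,5): δ = 121.62°  ·
  (3,6): δ = 66.90°  ·
  (3,7): δ = 14.28°  ✓
  (4,5): δ = 146.36°  ·
  (4,6): δ = 91.64°  ·
  (4,7): δ = 39.01°  ·
  (5,6): δ = 125.28°  ·
  (5,7): δ = 72.66°  ·
  (6,7): δ = 127.38°  ·
antipodal pairs: 5

count = 5; pairs: (0,4), (0,5), (1,6), (2,7), (3,7)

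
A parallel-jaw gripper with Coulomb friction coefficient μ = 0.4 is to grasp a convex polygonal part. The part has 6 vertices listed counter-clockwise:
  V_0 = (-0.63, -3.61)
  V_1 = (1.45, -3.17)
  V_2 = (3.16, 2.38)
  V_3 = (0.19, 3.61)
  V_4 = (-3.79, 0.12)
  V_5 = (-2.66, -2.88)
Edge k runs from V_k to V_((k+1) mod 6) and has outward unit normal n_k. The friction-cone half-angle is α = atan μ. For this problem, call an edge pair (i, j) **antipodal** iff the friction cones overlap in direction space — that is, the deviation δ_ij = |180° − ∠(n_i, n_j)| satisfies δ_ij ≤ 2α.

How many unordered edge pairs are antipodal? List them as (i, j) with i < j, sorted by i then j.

count = 5; pairs: (0,2), (0,3), (1,3), (1,4), (2,5)

α = atan 0.4 = 21.80°;  2α = 43.60°
n_0 = (+0.2070, -0.9783)
n_1 = (+0.9557, -0.2944)
n_2 = (+0.3826, +0.9239)
n_3 = (-0.6593, +0.7519)
n_4 = (-0.9358, -0.3525)
n_5 = (-0.3384, -0.9410)
  (0,1): δ = 119.07°  ·
  (0,2): δ = 34.44°  ✓
  (0,3): δ = 29.30°  ✓
  (0,4): δ = 98.70°  ·
  (0,5): δ = 148.28°  ·
  (1,2): δ = 95.37°  ·
  (1,3): δ = 31.63°  ✓
  (1,4): δ = 37.76°  ✓
  (1,5): δ = 87.35°  ·
  (2,3): δ = 116.26°  ·
  (2,4): δ = 46.86°  ·
  (2,5): δ = 2.72°  ✓
  (3,4): δ = 110.61°  ·
  (3,5): δ = 61.03°  ·
  (4,5): δ = 130.42°  ·
antipodal pairs: 5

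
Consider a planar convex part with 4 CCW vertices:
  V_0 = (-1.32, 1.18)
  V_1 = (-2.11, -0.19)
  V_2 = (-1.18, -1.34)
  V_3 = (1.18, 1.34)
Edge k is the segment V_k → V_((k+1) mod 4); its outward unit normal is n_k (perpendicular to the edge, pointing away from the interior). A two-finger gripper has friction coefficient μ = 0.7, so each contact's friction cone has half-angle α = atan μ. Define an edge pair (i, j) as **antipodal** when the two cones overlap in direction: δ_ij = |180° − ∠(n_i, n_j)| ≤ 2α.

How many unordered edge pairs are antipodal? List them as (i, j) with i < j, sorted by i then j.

count = 3; pairs: (0,2), (1,3), (2,3)

α = atan 0.7 = 34.99°;  2α = 69.98°
n_0 = (-0.8663, +0.4995)
n_1 = (-0.7776, -0.6288)
n_2 = (+0.7505, -0.6609)
n_3 = (-0.0639, +0.9980)
  (0,1): δ = 111.07°  ·
  (0,2): δ = 11.40°  ✓
  (0,3): δ = 123.63°  ·
  (1,2): δ = 80.33°  ·
  (1,3): δ = 54.70°  ✓
  (2,3): δ = 44.97°  ✓
antipodal pairs: 3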